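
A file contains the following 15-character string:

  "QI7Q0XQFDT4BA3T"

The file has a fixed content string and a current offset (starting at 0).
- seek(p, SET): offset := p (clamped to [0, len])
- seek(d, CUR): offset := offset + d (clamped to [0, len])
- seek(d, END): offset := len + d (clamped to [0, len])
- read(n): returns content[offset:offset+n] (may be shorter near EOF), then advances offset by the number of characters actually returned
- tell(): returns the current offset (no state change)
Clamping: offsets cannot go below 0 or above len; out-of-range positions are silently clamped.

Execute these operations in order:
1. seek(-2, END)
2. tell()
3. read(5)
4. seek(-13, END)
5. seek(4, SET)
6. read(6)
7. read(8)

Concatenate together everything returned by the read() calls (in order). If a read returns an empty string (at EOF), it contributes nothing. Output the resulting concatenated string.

Answer: 3T0XQFDT4BA3T

Derivation:
After 1 (seek(-2, END)): offset=13
After 2 (tell()): offset=13
After 3 (read(5)): returned '3T', offset=15
After 4 (seek(-13, END)): offset=2
After 5 (seek(4, SET)): offset=4
After 6 (read(6)): returned '0XQFDT', offset=10
After 7 (read(8)): returned '4BA3T', offset=15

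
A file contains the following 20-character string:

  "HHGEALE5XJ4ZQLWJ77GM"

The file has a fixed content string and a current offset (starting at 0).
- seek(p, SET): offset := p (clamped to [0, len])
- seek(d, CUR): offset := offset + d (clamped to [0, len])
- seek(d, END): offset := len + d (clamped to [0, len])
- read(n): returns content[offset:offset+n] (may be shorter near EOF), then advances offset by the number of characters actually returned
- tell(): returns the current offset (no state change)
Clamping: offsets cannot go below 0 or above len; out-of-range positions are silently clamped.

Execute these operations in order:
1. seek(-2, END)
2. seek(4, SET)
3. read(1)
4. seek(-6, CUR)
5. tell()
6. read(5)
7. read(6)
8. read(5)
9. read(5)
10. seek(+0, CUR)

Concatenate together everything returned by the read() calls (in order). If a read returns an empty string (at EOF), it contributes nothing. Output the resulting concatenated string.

After 1 (seek(-2, END)): offset=18
After 2 (seek(4, SET)): offset=4
After 3 (read(1)): returned 'A', offset=5
After 4 (seek(-6, CUR)): offset=0
After 5 (tell()): offset=0
After 6 (read(5)): returned 'HHGEA', offset=5
After 7 (read(6)): returned 'LE5XJ4', offset=11
After 8 (read(5)): returned 'ZQLWJ', offset=16
After 9 (read(5)): returned '77GM', offset=20
After 10 (seek(+0, CUR)): offset=20

Answer: AHHGEALE5XJ4ZQLWJ77GM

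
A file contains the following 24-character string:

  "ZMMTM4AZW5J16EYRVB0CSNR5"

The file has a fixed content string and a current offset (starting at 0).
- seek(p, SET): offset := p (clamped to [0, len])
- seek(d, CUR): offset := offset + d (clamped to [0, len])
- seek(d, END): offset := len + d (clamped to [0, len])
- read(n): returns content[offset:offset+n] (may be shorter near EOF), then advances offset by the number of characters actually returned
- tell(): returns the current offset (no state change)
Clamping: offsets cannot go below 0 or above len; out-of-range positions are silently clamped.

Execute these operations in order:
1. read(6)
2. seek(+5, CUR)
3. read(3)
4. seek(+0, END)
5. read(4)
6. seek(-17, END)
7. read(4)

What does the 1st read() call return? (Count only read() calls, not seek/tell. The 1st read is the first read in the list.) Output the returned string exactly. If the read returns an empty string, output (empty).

After 1 (read(6)): returned 'ZMMTM4', offset=6
After 2 (seek(+5, CUR)): offset=11
After 3 (read(3)): returned '16E', offset=14
After 4 (seek(+0, END)): offset=24
After 5 (read(4)): returned '', offset=24
After 6 (seek(-17, END)): offset=7
After 7 (read(4)): returned 'ZW5J', offset=11

Answer: ZMMTM4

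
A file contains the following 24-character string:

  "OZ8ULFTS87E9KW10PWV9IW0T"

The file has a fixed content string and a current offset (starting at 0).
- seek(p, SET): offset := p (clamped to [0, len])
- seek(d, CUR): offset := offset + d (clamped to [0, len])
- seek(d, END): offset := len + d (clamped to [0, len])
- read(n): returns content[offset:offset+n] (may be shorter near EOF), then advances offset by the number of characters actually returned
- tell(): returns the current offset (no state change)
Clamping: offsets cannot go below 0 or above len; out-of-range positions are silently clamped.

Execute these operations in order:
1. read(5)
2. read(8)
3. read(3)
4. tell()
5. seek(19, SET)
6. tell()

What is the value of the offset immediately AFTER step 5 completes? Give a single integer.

After 1 (read(5)): returned 'OZ8UL', offset=5
After 2 (read(8)): returned 'FTS87E9K', offset=13
After 3 (read(3)): returned 'W10', offset=16
After 4 (tell()): offset=16
After 5 (seek(19, SET)): offset=19

Answer: 19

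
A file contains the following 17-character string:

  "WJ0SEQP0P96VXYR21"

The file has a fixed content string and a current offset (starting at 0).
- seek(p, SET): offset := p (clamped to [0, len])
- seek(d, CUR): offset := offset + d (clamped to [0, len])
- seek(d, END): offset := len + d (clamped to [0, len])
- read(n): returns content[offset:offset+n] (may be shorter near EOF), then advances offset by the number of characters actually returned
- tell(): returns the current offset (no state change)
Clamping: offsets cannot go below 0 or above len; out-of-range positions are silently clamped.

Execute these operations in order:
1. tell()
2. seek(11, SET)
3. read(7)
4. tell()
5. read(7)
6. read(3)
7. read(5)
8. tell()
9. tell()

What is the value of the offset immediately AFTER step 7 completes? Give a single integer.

After 1 (tell()): offset=0
After 2 (seek(11, SET)): offset=11
After 3 (read(7)): returned 'VXYR21', offset=17
After 4 (tell()): offset=17
After 5 (read(7)): returned '', offset=17
After 6 (read(3)): returned '', offset=17
After 7 (read(5)): returned '', offset=17

Answer: 17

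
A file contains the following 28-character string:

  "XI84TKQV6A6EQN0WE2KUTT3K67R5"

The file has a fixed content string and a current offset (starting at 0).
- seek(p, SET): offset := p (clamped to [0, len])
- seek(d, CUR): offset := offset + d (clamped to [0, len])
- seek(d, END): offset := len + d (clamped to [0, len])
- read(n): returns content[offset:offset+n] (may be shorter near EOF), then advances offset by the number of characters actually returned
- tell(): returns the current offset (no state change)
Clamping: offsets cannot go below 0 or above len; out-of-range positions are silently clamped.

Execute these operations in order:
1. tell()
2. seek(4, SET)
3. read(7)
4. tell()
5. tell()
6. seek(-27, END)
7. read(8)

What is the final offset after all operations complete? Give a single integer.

Answer: 9

Derivation:
After 1 (tell()): offset=0
After 2 (seek(4, SET)): offset=4
After 3 (read(7)): returned 'TKQV6A6', offset=11
After 4 (tell()): offset=11
After 5 (tell()): offset=11
After 6 (seek(-27, END)): offset=1
After 7 (read(8)): returned 'I84TKQV6', offset=9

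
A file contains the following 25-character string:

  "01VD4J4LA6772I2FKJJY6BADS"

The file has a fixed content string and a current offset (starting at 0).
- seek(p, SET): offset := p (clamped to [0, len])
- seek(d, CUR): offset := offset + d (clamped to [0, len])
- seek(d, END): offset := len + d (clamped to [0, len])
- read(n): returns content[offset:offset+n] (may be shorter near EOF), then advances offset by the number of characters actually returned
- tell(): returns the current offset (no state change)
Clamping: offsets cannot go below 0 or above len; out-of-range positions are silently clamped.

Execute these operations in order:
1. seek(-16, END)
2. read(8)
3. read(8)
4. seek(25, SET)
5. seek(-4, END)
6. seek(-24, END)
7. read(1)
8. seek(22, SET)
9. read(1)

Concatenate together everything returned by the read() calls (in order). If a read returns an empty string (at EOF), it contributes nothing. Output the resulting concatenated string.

Answer: 6772I2FKJJY6BADS1A

Derivation:
After 1 (seek(-16, END)): offset=9
After 2 (read(8)): returned '6772I2FK', offset=17
After 3 (read(8)): returned 'JJY6BADS', offset=25
After 4 (seek(25, SET)): offset=25
After 5 (seek(-4, END)): offset=21
After 6 (seek(-24, END)): offset=1
After 7 (read(1)): returned '1', offset=2
After 8 (seek(22, SET)): offset=22
After 9 (read(1)): returned 'A', offset=23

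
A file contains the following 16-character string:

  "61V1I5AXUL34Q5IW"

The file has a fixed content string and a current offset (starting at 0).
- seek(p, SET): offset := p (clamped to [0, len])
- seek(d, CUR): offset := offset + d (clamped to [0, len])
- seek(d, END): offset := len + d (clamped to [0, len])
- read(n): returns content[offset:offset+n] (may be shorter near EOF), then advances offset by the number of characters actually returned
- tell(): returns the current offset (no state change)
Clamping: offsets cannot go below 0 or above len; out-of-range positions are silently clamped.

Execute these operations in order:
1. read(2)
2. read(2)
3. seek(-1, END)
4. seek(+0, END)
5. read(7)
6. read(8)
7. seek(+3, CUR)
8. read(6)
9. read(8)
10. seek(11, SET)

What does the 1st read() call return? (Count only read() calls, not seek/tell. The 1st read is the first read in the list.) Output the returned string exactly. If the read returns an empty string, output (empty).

After 1 (read(2)): returned '61', offset=2
After 2 (read(2)): returned 'V1', offset=4
After 3 (seek(-1, END)): offset=15
After 4 (seek(+0, END)): offset=16
After 5 (read(7)): returned '', offset=16
After 6 (read(8)): returned '', offset=16
After 7 (seek(+3, CUR)): offset=16
After 8 (read(6)): returned '', offset=16
After 9 (read(8)): returned '', offset=16
After 10 (seek(11, SET)): offset=11

Answer: 61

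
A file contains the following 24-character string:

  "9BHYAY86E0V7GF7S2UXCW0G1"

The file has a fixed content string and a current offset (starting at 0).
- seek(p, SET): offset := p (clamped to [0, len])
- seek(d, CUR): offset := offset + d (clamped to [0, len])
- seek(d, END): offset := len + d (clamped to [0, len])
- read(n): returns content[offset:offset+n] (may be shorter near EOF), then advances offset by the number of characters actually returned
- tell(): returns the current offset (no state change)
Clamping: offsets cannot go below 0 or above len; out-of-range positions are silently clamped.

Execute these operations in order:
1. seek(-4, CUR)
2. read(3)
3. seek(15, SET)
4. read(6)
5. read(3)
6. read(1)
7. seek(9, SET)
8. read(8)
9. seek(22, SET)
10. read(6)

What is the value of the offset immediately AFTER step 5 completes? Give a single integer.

After 1 (seek(-4, CUR)): offset=0
After 2 (read(3)): returned '9BH', offset=3
After 3 (seek(15, SET)): offset=15
After 4 (read(6)): returned 'S2UXCW', offset=21
After 5 (read(3)): returned '0G1', offset=24

Answer: 24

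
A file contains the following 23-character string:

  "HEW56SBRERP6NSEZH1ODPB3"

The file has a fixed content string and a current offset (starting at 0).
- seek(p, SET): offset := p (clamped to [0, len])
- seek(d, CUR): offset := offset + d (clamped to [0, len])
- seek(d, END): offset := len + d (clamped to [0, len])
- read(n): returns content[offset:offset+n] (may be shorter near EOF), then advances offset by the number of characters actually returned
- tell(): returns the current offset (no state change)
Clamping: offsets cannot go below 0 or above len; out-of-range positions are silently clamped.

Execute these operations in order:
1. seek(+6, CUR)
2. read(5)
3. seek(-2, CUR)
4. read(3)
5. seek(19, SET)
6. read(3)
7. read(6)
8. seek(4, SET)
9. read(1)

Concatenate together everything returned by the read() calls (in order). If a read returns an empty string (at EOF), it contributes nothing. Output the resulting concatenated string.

After 1 (seek(+6, CUR)): offset=6
After 2 (read(5)): returned 'BRERP', offset=11
After 3 (seek(-2, CUR)): offset=9
After 4 (read(3)): returned 'RP6', offset=12
After 5 (seek(19, SET)): offset=19
After 6 (read(3)): returned 'DPB', offset=22
After 7 (read(6)): returned '3', offset=23
After 8 (seek(4, SET)): offset=4
After 9 (read(1)): returned '6', offset=5

Answer: BRERPRP6DPB36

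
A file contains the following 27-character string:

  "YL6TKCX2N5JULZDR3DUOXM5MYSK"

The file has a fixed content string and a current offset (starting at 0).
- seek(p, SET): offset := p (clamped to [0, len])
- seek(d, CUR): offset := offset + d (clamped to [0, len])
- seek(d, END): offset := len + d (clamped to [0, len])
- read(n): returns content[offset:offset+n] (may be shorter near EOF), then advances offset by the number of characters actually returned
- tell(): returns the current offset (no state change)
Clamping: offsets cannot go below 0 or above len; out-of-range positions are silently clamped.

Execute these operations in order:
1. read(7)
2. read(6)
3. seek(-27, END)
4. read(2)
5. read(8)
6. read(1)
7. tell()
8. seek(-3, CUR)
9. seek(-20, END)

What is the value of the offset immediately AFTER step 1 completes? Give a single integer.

Answer: 7

Derivation:
After 1 (read(7)): returned 'YL6TKCX', offset=7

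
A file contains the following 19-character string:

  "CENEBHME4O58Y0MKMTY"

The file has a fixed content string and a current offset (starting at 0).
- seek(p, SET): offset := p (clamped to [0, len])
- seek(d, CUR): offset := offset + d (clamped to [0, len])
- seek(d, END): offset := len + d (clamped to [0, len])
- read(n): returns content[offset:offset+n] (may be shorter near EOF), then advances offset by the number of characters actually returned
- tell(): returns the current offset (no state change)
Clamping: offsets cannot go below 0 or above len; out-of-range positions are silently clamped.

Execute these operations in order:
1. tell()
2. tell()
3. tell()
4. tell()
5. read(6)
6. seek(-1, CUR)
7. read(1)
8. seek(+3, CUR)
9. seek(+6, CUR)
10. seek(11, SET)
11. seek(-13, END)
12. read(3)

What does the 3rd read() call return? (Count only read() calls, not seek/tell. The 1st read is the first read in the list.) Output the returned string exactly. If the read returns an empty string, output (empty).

Answer: ME4

Derivation:
After 1 (tell()): offset=0
After 2 (tell()): offset=0
After 3 (tell()): offset=0
After 4 (tell()): offset=0
After 5 (read(6)): returned 'CENEBH', offset=6
After 6 (seek(-1, CUR)): offset=5
After 7 (read(1)): returned 'H', offset=6
After 8 (seek(+3, CUR)): offset=9
After 9 (seek(+6, CUR)): offset=15
After 10 (seek(11, SET)): offset=11
After 11 (seek(-13, END)): offset=6
After 12 (read(3)): returned 'ME4', offset=9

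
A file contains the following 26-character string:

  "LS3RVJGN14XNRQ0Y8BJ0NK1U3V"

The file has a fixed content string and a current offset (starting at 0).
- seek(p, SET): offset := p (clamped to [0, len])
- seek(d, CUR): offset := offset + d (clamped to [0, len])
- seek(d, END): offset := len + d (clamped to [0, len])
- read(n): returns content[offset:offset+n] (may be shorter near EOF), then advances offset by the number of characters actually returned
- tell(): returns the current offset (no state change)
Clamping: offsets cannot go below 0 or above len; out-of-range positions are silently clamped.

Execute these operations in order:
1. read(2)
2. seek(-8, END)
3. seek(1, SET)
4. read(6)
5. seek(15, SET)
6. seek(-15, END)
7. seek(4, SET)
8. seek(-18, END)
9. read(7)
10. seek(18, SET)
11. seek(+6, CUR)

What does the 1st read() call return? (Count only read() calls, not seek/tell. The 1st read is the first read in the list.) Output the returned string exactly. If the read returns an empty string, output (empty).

Answer: LS

Derivation:
After 1 (read(2)): returned 'LS', offset=2
After 2 (seek(-8, END)): offset=18
After 3 (seek(1, SET)): offset=1
After 4 (read(6)): returned 'S3RVJG', offset=7
After 5 (seek(15, SET)): offset=15
After 6 (seek(-15, END)): offset=11
After 7 (seek(4, SET)): offset=4
After 8 (seek(-18, END)): offset=8
After 9 (read(7)): returned '14XNRQ0', offset=15
After 10 (seek(18, SET)): offset=18
After 11 (seek(+6, CUR)): offset=24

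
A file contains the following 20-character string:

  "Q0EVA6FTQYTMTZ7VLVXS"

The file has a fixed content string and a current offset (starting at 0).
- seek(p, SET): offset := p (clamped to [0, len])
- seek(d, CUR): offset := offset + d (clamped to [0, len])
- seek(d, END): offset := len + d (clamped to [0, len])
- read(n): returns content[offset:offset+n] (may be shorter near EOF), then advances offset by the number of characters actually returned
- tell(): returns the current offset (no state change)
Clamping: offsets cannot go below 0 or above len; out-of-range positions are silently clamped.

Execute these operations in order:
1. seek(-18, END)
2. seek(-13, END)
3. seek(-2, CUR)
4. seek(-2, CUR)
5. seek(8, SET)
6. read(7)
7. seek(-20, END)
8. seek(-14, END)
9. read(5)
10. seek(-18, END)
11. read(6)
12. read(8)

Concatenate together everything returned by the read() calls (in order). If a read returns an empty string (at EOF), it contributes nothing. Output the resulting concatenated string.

After 1 (seek(-18, END)): offset=2
After 2 (seek(-13, END)): offset=7
After 3 (seek(-2, CUR)): offset=5
After 4 (seek(-2, CUR)): offset=3
After 5 (seek(8, SET)): offset=8
After 6 (read(7)): returned 'QYTMTZ7', offset=15
After 7 (seek(-20, END)): offset=0
After 8 (seek(-14, END)): offset=6
After 9 (read(5)): returned 'FTQYT', offset=11
After 10 (seek(-18, END)): offset=2
After 11 (read(6)): returned 'EVA6FT', offset=8
After 12 (read(8)): returned 'QYTMTZ7V', offset=16

Answer: QYTMTZ7FTQYTEVA6FTQYTMTZ7V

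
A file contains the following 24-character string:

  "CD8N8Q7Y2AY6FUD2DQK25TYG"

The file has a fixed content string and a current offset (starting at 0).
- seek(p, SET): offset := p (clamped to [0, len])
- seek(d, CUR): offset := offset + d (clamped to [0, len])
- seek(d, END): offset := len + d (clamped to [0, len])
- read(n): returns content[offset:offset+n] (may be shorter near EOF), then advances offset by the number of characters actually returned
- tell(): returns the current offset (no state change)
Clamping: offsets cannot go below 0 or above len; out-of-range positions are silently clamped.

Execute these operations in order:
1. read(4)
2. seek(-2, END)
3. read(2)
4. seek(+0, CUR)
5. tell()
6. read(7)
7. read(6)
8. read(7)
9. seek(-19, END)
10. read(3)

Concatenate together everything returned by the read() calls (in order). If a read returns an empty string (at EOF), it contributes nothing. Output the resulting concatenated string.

After 1 (read(4)): returned 'CD8N', offset=4
After 2 (seek(-2, END)): offset=22
After 3 (read(2)): returned 'YG', offset=24
After 4 (seek(+0, CUR)): offset=24
After 5 (tell()): offset=24
After 6 (read(7)): returned '', offset=24
After 7 (read(6)): returned '', offset=24
After 8 (read(7)): returned '', offset=24
After 9 (seek(-19, END)): offset=5
After 10 (read(3)): returned 'Q7Y', offset=8

Answer: CD8NYGQ7Y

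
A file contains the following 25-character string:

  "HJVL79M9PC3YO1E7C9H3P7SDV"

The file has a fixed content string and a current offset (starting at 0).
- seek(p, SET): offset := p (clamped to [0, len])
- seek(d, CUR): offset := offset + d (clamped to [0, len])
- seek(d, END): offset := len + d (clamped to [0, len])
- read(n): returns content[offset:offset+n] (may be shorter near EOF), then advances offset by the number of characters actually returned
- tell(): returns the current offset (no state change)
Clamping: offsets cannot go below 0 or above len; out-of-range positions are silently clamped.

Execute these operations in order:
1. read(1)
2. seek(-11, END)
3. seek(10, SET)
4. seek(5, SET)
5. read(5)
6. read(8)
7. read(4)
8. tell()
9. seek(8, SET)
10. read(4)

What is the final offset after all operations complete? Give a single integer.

Answer: 12

Derivation:
After 1 (read(1)): returned 'H', offset=1
After 2 (seek(-11, END)): offset=14
After 3 (seek(10, SET)): offset=10
After 4 (seek(5, SET)): offset=5
After 5 (read(5)): returned '9M9PC', offset=10
After 6 (read(8)): returned '3YO1E7C9', offset=18
After 7 (read(4)): returned 'H3P7', offset=22
After 8 (tell()): offset=22
After 9 (seek(8, SET)): offset=8
After 10 (read(4)): returned 'PC3Y', offset=12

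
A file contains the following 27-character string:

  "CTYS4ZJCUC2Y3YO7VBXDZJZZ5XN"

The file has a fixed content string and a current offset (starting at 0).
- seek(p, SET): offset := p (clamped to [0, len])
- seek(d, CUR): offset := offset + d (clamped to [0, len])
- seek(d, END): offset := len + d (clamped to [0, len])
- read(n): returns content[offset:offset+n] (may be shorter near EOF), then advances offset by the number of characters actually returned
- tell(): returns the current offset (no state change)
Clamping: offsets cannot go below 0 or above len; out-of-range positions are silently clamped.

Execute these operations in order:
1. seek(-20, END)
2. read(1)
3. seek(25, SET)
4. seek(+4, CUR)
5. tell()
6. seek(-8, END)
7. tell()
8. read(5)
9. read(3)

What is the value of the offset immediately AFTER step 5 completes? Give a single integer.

After 1 (seek(-20, END)): offset=7
After 2 (read(1)): returned 'C', offset=8
After 3 (seek(25, SET)): offset=25
After 4 (seek(+4, CUR)): offset=27
After 5 (tell()): offset=27

Answer: 27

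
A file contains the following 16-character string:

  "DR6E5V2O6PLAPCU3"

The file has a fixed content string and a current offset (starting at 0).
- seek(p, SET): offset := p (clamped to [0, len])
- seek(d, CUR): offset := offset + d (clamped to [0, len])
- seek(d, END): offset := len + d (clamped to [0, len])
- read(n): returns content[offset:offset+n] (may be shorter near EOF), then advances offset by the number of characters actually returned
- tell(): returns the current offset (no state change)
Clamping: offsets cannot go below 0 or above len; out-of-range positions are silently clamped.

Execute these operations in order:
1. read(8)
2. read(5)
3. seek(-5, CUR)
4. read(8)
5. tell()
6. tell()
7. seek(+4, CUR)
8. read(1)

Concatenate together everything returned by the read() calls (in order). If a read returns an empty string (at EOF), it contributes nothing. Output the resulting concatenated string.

After 1 (read(8)): returned 'DR6E5V2O', offset=8
After 2 (read(5)): returned '6PLAP', offset=13
After 3 (seek(-5, CUR)): offset=8
After 4 (read(8)): returned '6PLAPCU3', offset=16
After 5 (tell()): offset=16
After 6 (tell()): offset=16
After 7 (seek(+4, CUR)): offset=16
After 8 (read(1)): returned '', offset=16

Answer: DR6E5V2O6PLAP6PLAPCU3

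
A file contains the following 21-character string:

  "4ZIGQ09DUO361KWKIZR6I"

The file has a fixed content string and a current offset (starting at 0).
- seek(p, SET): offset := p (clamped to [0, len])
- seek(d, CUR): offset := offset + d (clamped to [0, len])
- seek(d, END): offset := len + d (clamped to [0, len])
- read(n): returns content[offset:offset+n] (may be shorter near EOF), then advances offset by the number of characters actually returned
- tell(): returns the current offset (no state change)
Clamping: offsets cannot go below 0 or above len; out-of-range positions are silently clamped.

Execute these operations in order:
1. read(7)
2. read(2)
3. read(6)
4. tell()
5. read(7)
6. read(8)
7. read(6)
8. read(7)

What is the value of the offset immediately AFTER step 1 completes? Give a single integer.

After 1 (read(7)): returned '4ZIGQ09', offset=7

Answer: 7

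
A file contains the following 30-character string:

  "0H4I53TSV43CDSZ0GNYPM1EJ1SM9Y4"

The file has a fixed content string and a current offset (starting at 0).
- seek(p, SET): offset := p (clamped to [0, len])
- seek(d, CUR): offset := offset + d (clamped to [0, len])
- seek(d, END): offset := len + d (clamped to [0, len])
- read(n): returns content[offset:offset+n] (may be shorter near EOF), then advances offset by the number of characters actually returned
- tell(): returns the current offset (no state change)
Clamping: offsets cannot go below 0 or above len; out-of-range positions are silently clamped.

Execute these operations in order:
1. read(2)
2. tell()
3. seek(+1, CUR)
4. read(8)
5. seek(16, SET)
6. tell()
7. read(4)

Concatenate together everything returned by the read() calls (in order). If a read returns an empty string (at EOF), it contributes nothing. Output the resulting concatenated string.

After 1 (read(2)): returned '0H', offset=2
After 2 (tell()): offset=2
After 3 (seek(+1, CUR)): offset=3
After 4 (read(8)): returned 'I53TSV43', offset=11
After 5 (seek(16, SET)): offset=16
After 6 (tell()): offset=16
After 7 (read(4)): returned 'GNYP', offset=20

Answer: 0HI53TSV43GNYP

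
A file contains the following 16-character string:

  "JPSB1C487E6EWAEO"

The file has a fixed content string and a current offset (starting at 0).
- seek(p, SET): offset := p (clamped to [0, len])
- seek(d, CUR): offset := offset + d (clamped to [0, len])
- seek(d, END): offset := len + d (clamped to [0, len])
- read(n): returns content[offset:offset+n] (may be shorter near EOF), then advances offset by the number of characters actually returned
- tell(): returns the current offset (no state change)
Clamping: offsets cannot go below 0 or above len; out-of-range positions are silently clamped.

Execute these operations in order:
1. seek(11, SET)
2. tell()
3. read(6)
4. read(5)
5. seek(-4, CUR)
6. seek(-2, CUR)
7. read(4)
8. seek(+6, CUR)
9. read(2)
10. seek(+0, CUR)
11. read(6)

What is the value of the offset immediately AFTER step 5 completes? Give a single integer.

After 1 (seek(11, SET)): offset=11
After 2 (tell()): offset=11
After 3 (read(6)): returned 'EWAEO', offset=16
After 4 (read(5)): returned '', offset=16
After 5 (seek(-4, CUR)): offset=12

Answer: 12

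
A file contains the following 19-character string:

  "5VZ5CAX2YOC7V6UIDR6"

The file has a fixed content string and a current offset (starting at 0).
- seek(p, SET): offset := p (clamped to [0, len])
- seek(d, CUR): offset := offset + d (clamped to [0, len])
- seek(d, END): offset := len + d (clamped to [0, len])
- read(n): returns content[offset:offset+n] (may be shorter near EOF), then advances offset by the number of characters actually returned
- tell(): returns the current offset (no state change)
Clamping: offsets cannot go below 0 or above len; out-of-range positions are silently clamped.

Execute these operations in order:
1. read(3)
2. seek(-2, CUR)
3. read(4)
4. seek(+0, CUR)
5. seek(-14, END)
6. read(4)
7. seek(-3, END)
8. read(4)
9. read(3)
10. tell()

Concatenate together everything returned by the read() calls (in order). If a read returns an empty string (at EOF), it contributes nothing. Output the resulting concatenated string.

Answer: 5VZVZ5CAX2YDR6

Derivation:
After 1 (read(3)): returned '5VZ', offset=3
After 2 (seek(-2, CUR)): offset=1
After 3 (read(4)): returned 'VZ5C', offset=5
After 4 (seek(+0, CUR)): offset=5
After 5 (seek(-14, END)): offset=5
After 6 (read(4)): returned 'AX2Y', offset=9
After 7 (seek(-3, END)): offset=16
After 8 (read(4)): returned 'DR6', offset=19
After 9 (read(3)): returned '', offset=19
After 10 (tell()): offset=19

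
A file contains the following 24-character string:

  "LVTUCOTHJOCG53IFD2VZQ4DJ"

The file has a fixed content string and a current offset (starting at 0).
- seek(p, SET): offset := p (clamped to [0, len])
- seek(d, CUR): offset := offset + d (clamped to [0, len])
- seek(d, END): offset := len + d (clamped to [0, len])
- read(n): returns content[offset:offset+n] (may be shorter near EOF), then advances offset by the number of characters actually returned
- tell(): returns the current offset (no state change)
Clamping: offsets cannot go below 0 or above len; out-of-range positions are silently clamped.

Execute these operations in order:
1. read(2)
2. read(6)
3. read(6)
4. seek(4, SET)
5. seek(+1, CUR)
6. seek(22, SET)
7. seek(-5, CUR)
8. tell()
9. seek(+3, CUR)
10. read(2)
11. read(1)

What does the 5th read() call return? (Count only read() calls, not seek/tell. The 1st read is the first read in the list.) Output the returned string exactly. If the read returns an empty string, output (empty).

Answer: D

Derivation:
After 1 (read(2)): returned 'LV', offset=2
After 2 (read(6)): returned 'TUCOTH', offset=8
After 3 (read(6)): returned 'JOCG53', offset=14
After 4 (seek(4, SET)): offset=4
After 5 (seek(+1, CUR)): offset=5
After 6 (seek(22, SET)): offset=22
After 7 (seek(-5, CUR)): offset=17
After 8 (tell()): offset=17
After 9 (seek(+3, CUR)): offset=20
After 10 (read(2)): returned 'Q4', offset=22
After 11 (read(1)): returned 'D', offset=23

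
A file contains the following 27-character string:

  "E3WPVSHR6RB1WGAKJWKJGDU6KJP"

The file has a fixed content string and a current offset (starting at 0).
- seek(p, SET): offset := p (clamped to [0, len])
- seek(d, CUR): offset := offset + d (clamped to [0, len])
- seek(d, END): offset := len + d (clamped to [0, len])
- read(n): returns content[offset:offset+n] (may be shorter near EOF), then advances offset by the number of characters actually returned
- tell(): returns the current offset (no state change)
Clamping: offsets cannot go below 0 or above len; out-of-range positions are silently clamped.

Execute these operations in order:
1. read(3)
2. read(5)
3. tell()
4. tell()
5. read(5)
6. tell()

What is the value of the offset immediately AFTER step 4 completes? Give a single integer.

After 1 (read(3)): returned 'E3W', offset=3
After 2 (read(5)): returned 'PVSHR', offset=8
After 3 (tell()): offset=8
After 4 (tell()): offset=8

Answer: 8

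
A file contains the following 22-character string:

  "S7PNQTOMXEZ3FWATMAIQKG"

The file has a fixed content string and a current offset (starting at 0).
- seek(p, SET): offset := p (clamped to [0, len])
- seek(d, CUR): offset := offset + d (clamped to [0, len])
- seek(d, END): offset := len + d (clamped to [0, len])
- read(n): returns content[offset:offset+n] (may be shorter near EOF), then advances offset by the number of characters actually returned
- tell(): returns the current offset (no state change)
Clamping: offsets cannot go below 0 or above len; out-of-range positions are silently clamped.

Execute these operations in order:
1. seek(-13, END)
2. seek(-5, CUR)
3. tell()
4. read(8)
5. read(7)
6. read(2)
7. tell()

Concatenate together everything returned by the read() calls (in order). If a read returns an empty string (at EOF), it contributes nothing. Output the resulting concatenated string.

After 1 (seek(-13, END)): offset=9
After 2 (seek(-5, CUR)): offset=4
After 3 (tell()): offset=4
After 4 (read(8)): returned 'QTOMXEZ3', offset=12
After 5 (read(7)): returned 'FWATMAI', offset=19
After 6 (read(2)): returned 'QK', offset=21
After 7 (tell()): offset=21

Answer: QTOMXEZ3FWATMAIQK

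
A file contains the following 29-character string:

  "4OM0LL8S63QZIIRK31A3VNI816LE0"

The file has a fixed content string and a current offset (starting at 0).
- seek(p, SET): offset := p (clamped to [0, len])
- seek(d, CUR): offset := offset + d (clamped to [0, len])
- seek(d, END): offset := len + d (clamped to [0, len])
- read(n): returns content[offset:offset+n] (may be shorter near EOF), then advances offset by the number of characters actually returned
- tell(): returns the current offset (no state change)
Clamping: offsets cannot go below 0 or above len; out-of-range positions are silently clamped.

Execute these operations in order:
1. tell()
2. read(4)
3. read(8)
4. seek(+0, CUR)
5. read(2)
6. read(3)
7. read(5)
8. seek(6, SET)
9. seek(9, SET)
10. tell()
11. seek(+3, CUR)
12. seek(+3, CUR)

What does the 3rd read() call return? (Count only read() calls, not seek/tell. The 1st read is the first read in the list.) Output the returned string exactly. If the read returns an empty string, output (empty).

Answer: II

Derivation:
After 1 (tell()): offset=0
After 2 (read(4)): returned '4OM0', offset=4
After 3 (read(8)): returned 'LL8S63QZ', offset=12
After 4 (seek(+0, CUR)): offset=12
After 5 (read(2)): returned 'II', offset=14
After 6 (read(3)): returned 'RK3', offset=17
After 7 (read(5)): returned '1A3VN', offset=22
After 8 (seek(6, SET)): offset=6
After 9 (seek(9, SET)): offset=9
After 10 (tell()): offset=9
After 11 (seek(+3, CUR)): offset=12
After 12 (seek(+3, CUR)): offset=15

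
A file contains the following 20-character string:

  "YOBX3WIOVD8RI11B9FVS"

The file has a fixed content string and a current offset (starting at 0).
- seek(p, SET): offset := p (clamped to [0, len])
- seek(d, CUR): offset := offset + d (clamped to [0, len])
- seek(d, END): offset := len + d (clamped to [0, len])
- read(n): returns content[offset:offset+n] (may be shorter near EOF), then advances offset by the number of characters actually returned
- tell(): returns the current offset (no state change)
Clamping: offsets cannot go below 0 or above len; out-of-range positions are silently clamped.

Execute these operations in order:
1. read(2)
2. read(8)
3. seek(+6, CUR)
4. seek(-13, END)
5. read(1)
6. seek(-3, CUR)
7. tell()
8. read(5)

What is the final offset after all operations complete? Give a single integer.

Answer: 10

Derivation:
After 1 (read(2)): returned 'YO', offset=2
After 2 (read(8)): returned 'BX3WIOVD', offset=10
After 3 (seek(+6, CUR)): offset=16
After 4 (seek(-13, END)): offset=7
After 5 (read(1)): returned 'O', offset=8
After 6 (seek(-3, CUR)): offset=5
After 7 (tell()): offset=5
After 8 (read(5)): returned 'WIOVD', offset=10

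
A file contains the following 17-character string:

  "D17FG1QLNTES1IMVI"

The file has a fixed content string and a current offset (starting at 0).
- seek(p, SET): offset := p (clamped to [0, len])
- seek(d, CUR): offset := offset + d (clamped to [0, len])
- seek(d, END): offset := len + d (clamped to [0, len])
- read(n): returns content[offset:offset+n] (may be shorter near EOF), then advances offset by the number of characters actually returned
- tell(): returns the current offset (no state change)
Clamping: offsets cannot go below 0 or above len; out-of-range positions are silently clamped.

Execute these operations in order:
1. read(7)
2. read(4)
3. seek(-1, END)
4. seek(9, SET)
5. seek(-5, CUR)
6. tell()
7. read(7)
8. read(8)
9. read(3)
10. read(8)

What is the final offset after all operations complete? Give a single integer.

Answer: 17

Derivation:
After 1 (read(7)): returned 'D17FG1Q', offset=7
After 2 (read(4)): returned 'LNTE', offset=11
After 3 (seek(-1, END)): offset=16
After 4 (seek(9, SET)): offset=9
After 5 (seek(-5, CUR)): offset=4
After 6 (tell()): offset=4
After 7 (read(7)): returned 'G1QLNTE', offset=11
After 8 (read(8)): returned 'S1IMVI', offset=17
After 9 (read(3)): returned '', offset=17
After 10 (read(8)): returned '', offset=17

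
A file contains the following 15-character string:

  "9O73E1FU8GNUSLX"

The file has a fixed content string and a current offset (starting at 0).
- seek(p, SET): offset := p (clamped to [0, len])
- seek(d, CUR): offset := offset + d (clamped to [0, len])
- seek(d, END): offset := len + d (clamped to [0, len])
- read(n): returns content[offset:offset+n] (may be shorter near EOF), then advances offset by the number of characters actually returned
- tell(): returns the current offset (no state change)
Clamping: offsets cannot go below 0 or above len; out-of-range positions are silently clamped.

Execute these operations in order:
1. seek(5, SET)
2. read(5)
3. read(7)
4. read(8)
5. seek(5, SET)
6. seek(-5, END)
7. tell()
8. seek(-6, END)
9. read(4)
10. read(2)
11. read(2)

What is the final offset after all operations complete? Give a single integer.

After 1 (seek(5, SET)): offset=5
After 2 (read(5)): returned '1FU8G', offset=10
After 3 (read(7)): returned 'NUSLX', offset=15
After 4 (read(8)): returned '', offset=15
After 5 (seek(5, SET)): offset=5
After 6 (seek(-5, END)): offset=10
After 7 (tell()): offset=10
After 8 (seek(-6, END)): offset=9
After 9 (read(4)): returned 'GNUS', offset=13
After 10 (read(2)): returned 'LX', offset=15
After 11 (read(2)): returned '', offset=15

Answer: 15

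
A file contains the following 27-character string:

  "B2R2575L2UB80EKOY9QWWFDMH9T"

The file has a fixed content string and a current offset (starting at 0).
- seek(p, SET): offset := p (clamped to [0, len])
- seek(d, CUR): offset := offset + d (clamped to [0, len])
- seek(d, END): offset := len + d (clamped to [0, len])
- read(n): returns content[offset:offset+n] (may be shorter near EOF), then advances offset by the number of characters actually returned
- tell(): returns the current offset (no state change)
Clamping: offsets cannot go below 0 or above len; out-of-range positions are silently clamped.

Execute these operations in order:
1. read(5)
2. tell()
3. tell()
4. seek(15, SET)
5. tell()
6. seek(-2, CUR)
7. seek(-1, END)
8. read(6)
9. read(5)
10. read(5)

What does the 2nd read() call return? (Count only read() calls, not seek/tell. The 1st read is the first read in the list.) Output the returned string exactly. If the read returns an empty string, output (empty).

After 1 (read(5)): returned 'B2R25', offset=5
After 2 (tell()): offset=5
After 3 (tell()): offset=5
After 4 (seek(15, SET)): offset=15
After 5 (tell()): offset=15
After 6 (seek(-2, CUR)): offset=13
After 7 (seek(-1, END)): offset=26
After 8 (read(6)): returned 'T', offset=27
After 9 (read(5)): returned '', offset=27
After 10 (read(5)): returned '', offset=27

Answer: T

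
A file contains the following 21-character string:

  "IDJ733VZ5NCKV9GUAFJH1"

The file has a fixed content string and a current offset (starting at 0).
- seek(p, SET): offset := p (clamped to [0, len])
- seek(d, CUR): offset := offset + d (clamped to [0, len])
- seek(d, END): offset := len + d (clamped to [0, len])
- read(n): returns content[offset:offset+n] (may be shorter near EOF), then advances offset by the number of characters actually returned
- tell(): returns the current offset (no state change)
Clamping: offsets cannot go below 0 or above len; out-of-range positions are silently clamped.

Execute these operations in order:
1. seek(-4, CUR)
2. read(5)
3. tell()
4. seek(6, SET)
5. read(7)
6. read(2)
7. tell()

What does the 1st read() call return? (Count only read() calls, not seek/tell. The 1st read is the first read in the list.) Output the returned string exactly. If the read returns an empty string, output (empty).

Answer: IDJ73

Derivation:
After 1 (seek(-4, CUR)): offset=0
After 2 (read(5)): returned 'IDJ73', offset=5
After 3 (tell()): offset=5
After 4 (seek(6, SET)): offset=6
After 5 (read(7)): returned 'VZ5NCKV', offset=13
After 6 (read(2)): returned '9G', offset=15
After 7 (tell()): offset=15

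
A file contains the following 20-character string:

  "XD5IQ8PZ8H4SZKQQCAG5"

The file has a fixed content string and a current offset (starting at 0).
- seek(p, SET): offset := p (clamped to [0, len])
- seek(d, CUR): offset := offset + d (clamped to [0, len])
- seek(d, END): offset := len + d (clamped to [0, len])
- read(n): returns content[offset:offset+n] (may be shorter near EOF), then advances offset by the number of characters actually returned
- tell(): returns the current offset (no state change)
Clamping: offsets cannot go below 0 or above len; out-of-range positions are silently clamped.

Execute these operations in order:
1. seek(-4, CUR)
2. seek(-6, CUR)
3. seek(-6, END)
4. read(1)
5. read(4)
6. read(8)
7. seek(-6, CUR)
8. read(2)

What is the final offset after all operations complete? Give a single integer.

Answer: 16

Derivation:
After 1 (seek(-4, CUR)): offset=0
After 2 (seek(-6, CUR)): offset=0
After 3 (seek(-6, END)): offset=14
After 4 (read(1)): returned 'Q', offset=15
After 5 (read(4)): returned 'QCAG', offset=19
After 6 (read(8)): returned '5', offset=20
After 7 (seek(-6, CUR)): offset=14
After 8 (read(2)): returned 'QQ', offset=16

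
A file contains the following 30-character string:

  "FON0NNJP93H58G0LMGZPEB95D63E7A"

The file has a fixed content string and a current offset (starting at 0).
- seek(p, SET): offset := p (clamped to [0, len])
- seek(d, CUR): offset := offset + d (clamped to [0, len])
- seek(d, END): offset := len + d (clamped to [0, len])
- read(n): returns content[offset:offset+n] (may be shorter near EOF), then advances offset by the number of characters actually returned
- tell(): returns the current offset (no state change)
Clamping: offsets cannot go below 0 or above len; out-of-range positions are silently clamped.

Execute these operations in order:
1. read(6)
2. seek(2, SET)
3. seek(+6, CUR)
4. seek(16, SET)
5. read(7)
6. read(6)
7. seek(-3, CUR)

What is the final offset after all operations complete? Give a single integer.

After 1 (read(6)): returned 'FON0NN', offset=6
After 2 (seek(2, SET)): offset=2
After 3 (seek(+6, CUR)): offset=8
After 4 (seek(16, SET)): offset=16
After 5 (read(7)): returned 'MGZPEB9', offset=23
After 6 (read(6)): returned '5D63E7', offset=29
After 7 (seek(-3, CUR)): offset=26

Answer: 26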